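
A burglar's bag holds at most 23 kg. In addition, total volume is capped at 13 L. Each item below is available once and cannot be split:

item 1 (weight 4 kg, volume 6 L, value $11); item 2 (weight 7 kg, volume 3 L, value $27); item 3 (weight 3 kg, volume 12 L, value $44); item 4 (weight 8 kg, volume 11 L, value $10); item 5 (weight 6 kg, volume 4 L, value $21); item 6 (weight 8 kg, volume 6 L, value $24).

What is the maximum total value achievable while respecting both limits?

Feasible sets respecting both limits:
- item 2+item 5+item 6: weight 21, volume 13, value 72
- item 1+item 2+item 5: weight 17, volume 13, value 59
- item 2+item 6: weight 15, volume 9, value 51
Best: $72.

$72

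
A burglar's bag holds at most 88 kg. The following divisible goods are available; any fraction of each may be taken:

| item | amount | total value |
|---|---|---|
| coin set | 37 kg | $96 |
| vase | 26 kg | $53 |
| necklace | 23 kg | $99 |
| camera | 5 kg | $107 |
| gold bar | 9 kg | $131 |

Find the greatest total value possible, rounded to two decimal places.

461.54

Take in order of value per unit:
- camera (107/5 per unit): all 5 → value 107, running total 107.00
- gold bar (131/9 per unit): all 9 → value 131, running total 238.00
- necklace (99/23 per unit): all 23 → value 99, running total 337.00
- coin set (96/37 per unit): all 37 → value 96, running total 433.00
- vase (53/26 per unit): 14 of 26 → value 14×53/26 = 28.5385, running total 461.54
Total 461.54.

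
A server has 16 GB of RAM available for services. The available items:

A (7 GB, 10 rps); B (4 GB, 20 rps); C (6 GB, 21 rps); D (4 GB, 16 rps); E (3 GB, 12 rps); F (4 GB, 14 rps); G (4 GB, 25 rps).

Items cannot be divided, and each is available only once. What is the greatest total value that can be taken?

75 rps

This is a 0/1 knapsack; check combinations near the capacity.
- B+D+F+G: memory 4+4+4+4=16, value 20+16+14+25=75
- B+D+E+G: memory 4+4+3+4=15, value 20+16+12+25=73
- B+E+F+G: memory 4+3+4+4=15, value 20+12+14+25=71
- D+E+F+G: memory 4+3+4+4=15, value 16+12+14+25=67
- B+C+G: memory 4+6+4=14, value 20+21+25=66
Best: 75 rps.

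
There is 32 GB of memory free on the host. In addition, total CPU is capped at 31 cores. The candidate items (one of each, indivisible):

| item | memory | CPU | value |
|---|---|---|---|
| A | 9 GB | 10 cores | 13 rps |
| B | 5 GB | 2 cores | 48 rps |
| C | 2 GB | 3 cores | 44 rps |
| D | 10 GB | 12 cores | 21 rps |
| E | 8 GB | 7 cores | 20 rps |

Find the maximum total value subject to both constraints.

133 rps

Feasible sets respecting both limits:
- B+C+D+E: memory 25, CPU 24, value 133
- A+B+C+D: memory 26, CPU 27, value 126
- A+B+C+E: memory 24, CPU 22, value 125
- B+C+D: memory 17, CPU 17, value 113
Best: 133 rps.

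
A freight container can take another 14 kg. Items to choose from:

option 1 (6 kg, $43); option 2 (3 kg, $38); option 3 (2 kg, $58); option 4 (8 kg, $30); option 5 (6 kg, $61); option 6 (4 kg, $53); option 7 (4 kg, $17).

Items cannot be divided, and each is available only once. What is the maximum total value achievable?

$172

This is a 0/1 knapsack; check combinations near the capacity.
- option 3+option 5+option 6: weight 2+6+4=12, value 58+61+53=172
- option 2+option 3+option 6+option 7: weight 3+2+4+4=13, value 38+58+53+17=166
- option 1+option 3+option 5: weight 6+2+6=14, value 43+58+61=162
- option 2+option 3+option 5: weight 3+2+6=11, value 38+58+61=157
- option 1+option 3+option 6: weight 6+2+4=12, value 43+58+53=154
Best: $172.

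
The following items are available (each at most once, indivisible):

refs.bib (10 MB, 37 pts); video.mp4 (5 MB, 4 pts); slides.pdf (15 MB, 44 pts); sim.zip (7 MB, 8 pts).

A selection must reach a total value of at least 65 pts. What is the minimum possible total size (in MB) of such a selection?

Subsets with value ≥ 65, sorted by total size:
- refs.bib+slides.pdf: size 25, value 81
- refs.bib+video.mp4+slides.pdf: size 30, value 85
- refs.bib+slides.pdf+sim.zip: size 32, value 89
Minimum size: 25 MB.

25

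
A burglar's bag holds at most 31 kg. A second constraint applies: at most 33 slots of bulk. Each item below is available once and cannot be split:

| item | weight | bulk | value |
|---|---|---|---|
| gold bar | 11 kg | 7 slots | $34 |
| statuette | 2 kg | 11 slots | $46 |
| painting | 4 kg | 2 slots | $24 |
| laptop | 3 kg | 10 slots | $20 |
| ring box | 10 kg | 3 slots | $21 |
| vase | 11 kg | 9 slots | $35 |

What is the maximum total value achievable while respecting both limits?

$145

Feasible sets respecting both limits:
- gold bar+statuette+painting+laptop+ring box: weight 30, bulk 33, value 145
- gold bar+statuette+painting+vase: weight 28, bulk 29, value 139
- statuette+painting+ring box+vase: weight 27, bulk 25, value 126
- gold bar+statuette+painting+ring box: weight 27, bulk 23, value 125
Best: $145.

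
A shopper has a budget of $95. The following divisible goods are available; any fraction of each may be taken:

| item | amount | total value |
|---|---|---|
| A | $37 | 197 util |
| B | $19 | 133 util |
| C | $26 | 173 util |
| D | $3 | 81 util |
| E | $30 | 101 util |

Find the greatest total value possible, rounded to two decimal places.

617.67

Take in order of value per unit:
- D (81/3 per unit): all 3 → value 81, running total 81.00
- B (133/19 per unit): all 19 → value 133, running total 214.00
- C (173/26 per unit): all 26 → value 173, running total 387.00
- A (197/37 per unit): all 37 → value 197, running total 584.00
- E (101/30 per unit): 10 of 30 → value 10×101/30 = 33.6667, running total 617.67
Total 617.67.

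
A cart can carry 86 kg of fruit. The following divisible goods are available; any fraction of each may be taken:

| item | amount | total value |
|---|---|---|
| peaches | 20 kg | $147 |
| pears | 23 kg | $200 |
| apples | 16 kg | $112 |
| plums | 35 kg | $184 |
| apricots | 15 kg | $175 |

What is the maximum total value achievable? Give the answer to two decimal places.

697.09

Take in order of value per unit:
- apricots (175/15 per unit): all 15 → value 175, running total 175.00
- pears (200/23 per unit): all 23 → value 200, running total 375.00
- peaches (147/20 per unit): all 20 → value 147, running total 522.00
- apples (112/16 per unit): all 16 → value 112, running total 634.00
- plums (184/35 per unit): 12 of 35 → value 12×184/35 = 63.0857, running total 697.09
Total 697.09.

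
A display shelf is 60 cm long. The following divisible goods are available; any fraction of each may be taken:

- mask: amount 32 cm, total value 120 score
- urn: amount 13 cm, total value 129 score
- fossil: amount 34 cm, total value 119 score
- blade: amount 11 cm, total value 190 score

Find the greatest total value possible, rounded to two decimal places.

Take in order of value per unit:
- blade (190/11 per unit): all 11 → value 190, running total 190.00
- urn (129/13 per unit): all 13 → value 129, running total 319.00
- mask (120/32 per unit): all 32 → value 120, running total 439.00
- fossil (119/34 per unit): 4 of 34 → value 4×119/34 = 14.0000, running total 453.00
Total 453.00.

453.00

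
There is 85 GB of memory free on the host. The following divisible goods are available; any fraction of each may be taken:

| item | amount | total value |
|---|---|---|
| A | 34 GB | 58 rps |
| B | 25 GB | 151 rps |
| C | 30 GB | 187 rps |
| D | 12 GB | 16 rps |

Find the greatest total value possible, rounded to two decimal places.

389.18

Take in order of value per unit:
- C (187/30 per unit): all 30 → value 187, running total 187.00
- B (151/25 per unit): all 25 → value 151, running total 338.00
- A (58/34 per unit): 30 of 34 → value 30×58/34 = 51.1765, running total 389.18
Total 389.18.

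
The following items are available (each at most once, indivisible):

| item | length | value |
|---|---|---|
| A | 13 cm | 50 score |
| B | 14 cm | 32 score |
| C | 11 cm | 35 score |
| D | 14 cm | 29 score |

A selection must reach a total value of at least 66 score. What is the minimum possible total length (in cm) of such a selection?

24

Subsets with value ≥ 66, sorted by total length:
- A+C: length 24, value 85
- B+C: length 25, value 67
Minimum length: 24 cm.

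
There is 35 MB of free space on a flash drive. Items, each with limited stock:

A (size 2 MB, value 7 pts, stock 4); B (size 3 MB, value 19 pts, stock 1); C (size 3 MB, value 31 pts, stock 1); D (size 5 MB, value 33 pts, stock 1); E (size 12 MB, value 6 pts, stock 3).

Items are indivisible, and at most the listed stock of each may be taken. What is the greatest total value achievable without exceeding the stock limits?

117 pts

Best selections within size 35 and stock limits:
- 4×A + 1×B + 1×C + 1×D + 1×E: size 31, value 117
- 4×A + 1×B + 1×C + 1×D: size 19, value 111
Best: 117 pts.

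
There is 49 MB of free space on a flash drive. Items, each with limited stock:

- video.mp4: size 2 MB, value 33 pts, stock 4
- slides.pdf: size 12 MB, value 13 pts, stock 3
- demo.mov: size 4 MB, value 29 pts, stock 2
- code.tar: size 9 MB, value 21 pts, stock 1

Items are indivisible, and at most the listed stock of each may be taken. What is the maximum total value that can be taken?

Top feasible selections:
- 4×video.mp4 + 2×slides.pdf + 2×demo.mov + 1×code.tar: size 49, value 237
- 4×video.mp4 + 1×slides.pdf + 2×demo.mov + 1×code.tar: size 37, value 224
Best: 237 pts.

237 pts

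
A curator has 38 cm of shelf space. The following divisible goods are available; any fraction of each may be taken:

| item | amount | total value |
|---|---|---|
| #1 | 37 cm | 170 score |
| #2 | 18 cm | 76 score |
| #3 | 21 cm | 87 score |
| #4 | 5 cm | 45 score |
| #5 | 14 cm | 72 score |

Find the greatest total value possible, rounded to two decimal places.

Take in order of value per unit:
- #4 (45/5 per unit): all 5 → value 45, running total 45.00
- #5 (72/14 per unit): all 14 → value 72, running total 117.00
- #1 (170/37 per unit): 19 of 37 → value 19×170/37 = 87.2973, running total 204.30
Total 204.30.

204.30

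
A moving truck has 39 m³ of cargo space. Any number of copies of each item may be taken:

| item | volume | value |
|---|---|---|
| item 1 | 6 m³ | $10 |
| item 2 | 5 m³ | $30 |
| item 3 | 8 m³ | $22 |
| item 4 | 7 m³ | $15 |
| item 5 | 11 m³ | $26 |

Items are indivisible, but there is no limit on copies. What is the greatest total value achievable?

Best value-per-unit is item 2 at 30/5, and filling with it alone uses volume 7×5=35. No mix of the others beats 7×30 = 210.

$210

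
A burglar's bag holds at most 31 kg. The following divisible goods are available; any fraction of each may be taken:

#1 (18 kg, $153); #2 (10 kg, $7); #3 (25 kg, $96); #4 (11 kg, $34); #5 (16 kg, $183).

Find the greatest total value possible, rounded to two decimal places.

310.50

Take in order of value per unit:
- #5 (183/16 per unit): all 16 → value 183, running total 183.00
- #1 (153/18 per unit): 15 of 18 → value 15×153/18 = 127.5000, running total 310.50
Total 310.50.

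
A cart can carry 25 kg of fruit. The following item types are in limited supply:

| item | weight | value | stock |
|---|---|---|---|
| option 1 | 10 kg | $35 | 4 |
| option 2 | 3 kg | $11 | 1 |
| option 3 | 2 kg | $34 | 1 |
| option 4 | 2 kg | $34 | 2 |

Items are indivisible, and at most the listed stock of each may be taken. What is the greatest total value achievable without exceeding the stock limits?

$148

Top feasible selections:
- 1×option 1 + 1×option 2 + 1×option 3 + 2×option 4: weight 19, value 148
- 2×option 1 + 2×option 4: weight 24, value 138
- 2×option 1 + 1×option 3 + 1×option 4: weight 24, value 138
Best: $148.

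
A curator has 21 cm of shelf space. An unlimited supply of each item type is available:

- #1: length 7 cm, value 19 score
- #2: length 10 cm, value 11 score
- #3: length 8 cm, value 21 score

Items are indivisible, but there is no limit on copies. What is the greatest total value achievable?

57 score

Best value-per-unit is #1 at 19/7, and filling with it alone uses length 3×7=21. No mix of the others beats 3×19 = 57.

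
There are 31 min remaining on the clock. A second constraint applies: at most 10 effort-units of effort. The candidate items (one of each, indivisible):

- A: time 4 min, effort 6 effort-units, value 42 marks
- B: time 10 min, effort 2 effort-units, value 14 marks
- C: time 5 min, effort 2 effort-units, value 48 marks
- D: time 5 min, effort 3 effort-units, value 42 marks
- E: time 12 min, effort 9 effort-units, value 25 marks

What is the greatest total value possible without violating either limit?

104 marks

Feasible sets respecting both limits:
- A+B+C: time 19, effort 10, value 104
- B+C+D: time 20, effort 7, value 104
- A+C: time 9, effort 8, value 90
Best: 104 marks.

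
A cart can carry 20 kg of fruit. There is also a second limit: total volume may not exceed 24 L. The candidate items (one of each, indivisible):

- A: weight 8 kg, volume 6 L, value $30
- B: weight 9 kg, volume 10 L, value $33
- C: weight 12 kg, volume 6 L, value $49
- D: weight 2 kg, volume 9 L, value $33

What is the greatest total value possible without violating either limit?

Feasible sets respecting both limits:
- C+D: weight 14, volume 15, value 82
- A+C: weight 20, volume 12, value 79
- B+D: weight 11, volume 19, value 66
- A+B: weight 17, volume 16, value 63
Best: $82.

$82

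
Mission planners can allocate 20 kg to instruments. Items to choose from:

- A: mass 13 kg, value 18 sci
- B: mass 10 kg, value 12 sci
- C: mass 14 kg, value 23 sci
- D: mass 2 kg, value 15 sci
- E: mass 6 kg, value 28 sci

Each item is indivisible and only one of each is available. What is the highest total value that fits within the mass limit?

55 sci

This is a 0/1 knapsack; check combinations near the capacity.
- B+D+E: mass 10+2+6=18, value 12+15+28=55
- C+E: mass 14+6=20, value 23+28=51
- A+E: mass 13+6=19, value 18+28=46
Best: 55 sci.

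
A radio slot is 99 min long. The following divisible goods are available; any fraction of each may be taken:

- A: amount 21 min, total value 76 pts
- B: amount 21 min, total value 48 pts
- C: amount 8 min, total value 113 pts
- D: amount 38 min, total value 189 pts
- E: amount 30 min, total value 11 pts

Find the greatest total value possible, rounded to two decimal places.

430.03

Take in order of value per unit:
- C (113/8 per unit): all 8 → value 113, running total 113.00
- D (189/38 per unit): all 38 → value 189, running total 302.00
- A (76/21 per unit): all 21 → value 76, running total 378.00
- B (48/21 per unit): all 21 → value 48, running total 426.00
- E (11/30 per unit): 11 of 30 → value 11×11/30 = 4.0333, running total 430.03
Total 430.03.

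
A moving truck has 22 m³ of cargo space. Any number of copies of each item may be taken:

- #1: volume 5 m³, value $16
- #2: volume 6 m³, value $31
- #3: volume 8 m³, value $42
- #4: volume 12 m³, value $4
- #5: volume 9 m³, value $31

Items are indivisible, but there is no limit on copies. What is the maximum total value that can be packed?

$115

Best value-per-unit is #3 at 42/8; filling with it alone gives 2×42 = 84.
Optimal mix: 1×#2 + 2×#3 → volume 22, value 115.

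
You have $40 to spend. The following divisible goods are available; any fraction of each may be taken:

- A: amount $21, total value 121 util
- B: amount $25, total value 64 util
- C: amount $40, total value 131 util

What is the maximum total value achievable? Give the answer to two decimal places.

Take in order of value per unit:
- A (121/21 per unit): all 21 → value 121, running total 121.00
- C (131/40 per unit): 19 of 40 → value 19×131/40 = 62.2250, running total 183.23
Total 183.23.

183.23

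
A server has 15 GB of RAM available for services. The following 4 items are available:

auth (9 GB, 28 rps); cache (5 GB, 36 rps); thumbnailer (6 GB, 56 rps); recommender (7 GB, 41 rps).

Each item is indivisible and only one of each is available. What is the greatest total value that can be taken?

Check high-value combinations within 15 GB:
- thumbnailer+recommender: memory 6+7=13, value 56+41=97
- cache+thumbnailer: memory 5+6=11, value 36+56=92
- auth+thumbnailer: memory 9+6=15, value 28+56=84
Best: 97 rps.

97 rps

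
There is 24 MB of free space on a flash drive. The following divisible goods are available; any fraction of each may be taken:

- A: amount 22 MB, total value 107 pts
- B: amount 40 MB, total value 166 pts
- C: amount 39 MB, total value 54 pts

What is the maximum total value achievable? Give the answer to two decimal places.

Take in order of value per unit:
- A (107/22 per unit): all 22 → value 107, running total 107.00
- B (166/40 per unit): 2 of 40 → value 2×166/40 = 8.3000, running total 115.30
Total 115.30.

115.30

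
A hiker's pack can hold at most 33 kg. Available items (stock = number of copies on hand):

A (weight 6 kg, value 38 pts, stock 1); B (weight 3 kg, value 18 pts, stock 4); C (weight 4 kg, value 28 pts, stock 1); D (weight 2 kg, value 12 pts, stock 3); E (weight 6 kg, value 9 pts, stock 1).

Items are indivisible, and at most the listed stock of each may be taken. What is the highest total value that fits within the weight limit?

174 pts

Top feasible selections:
- 1×A + 4×B + 1×C + 3×D: weight 28, value 174
- 1×A + 4×B + 1×C + 2×D + 1×E: weight 32, value 171
- 1×A + 3×B + 1×C + 3×D + 1×E: weight 31, value 165
- 1×A + 4×B + 1×C + 2×D: weight 26, value 162
Best: 174 pts.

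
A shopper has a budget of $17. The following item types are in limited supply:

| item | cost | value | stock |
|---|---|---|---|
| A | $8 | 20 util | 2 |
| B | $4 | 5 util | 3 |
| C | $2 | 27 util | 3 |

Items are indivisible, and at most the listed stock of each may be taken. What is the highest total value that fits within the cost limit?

101 util

Top feasible selections:
- 1×A + 3×C: cost 14, value 101
- 2×B + 3×C: cost 14, value 91
- 1×B + 3×C: cost 10, value 86
Best: 101 util.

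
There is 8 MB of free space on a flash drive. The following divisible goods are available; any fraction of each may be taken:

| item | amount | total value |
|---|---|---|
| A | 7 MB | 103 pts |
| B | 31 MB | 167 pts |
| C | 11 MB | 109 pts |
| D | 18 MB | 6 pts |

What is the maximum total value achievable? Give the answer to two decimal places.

Take in order of value per unit:
- A (103/7 per unit): all 7 → value 103, running total 103.00
- C (109/11 per unit): 1 of 11 → value 1×109/11 = 9.9091, running total 112.91
Total 112.91.

112.91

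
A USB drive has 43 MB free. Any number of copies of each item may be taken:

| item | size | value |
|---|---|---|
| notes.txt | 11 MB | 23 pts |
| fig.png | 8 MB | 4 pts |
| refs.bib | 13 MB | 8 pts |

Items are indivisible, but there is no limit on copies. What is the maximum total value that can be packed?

Best value-per-unit is notes.txt at 23/11; filling with it alone gives 3×23 = 69.
Optimal mix: 3×notes.txt + 1×fig.png → size 41, value 73.

73 pts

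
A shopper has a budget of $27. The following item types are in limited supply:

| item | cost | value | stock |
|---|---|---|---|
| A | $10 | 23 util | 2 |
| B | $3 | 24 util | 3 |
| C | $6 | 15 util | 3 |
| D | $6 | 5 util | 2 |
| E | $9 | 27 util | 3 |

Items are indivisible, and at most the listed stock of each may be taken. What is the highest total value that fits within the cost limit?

126 util

Best selections within cost 27 and stock limits:
- 3×B + 2×E: cost 27, value 126
- 3×B + 3×C: cost 27, value 117
- 3×B + 1×C + 1×E: cost 24, value 114
- 1×A + 3×B + 1×C: cost 25, value 110
Best: 126 util.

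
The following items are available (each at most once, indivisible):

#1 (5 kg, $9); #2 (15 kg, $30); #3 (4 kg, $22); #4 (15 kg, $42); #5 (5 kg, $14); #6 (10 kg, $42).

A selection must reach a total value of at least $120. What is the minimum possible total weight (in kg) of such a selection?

Subsets with value ≥ 120, sorted by total weight:
- #3+#4+#5+#6: weight 34, value 120
- #1+#3+#4+#5+#6: weight 39, value 129
- #2+#3+#4+#6: weight 44, value 136
- #2+#4+#5+#6: weight 45, value 128
Minimum weight: 34 kg.

34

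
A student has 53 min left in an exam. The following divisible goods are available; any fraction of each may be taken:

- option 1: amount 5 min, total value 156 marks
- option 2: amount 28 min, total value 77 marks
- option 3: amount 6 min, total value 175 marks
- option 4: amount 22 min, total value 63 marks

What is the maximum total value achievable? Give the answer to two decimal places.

Take in order of value per unit:
- option 1 (156/5 per unit): all 5 → value 156, running total 156.00
- option 3 (175/6 per unit): all 6 → value 175, running total 331.00
- option 4 (63/22 per unit): all 22 → value 63, running total 394.00
- option 2 (77/28 per unit): 20 of 28 → value 20×77/28 = 55.0000, running total 449.00
Total 449.00.

449.00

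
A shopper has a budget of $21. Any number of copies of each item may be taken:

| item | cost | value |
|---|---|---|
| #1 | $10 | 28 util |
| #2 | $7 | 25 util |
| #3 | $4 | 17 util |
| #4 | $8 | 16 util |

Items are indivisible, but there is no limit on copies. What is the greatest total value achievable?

85 util

Best value-per-unit is #3 at 17/4, and filling with it alone uses cost 5×4=20. No mix of the others beats 5×17 = 85.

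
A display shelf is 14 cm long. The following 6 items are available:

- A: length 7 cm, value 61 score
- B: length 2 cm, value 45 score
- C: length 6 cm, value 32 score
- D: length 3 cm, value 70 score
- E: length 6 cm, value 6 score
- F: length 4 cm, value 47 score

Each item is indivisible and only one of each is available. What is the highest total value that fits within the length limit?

Check high-value combinations within 14 cm:
- A+D+F: length 7+3+4=14, value 61+70+47=178
- A+B+D: length 7+2+3=12, value 61+45+70=176
- B+D+F: length 2+3+4=9, value 45+70+47=162
- A+B+F: length 7+2+4=13, value 61+45+47=153
- C+D+F: length 6+3+4=13, value 32+70+47=149
Best: 178 score.

178 score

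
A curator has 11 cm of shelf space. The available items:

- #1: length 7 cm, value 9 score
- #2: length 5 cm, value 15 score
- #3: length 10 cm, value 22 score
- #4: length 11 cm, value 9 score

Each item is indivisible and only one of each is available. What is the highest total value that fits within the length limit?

22 score

Check high-value combinations within 11 cm:
- #3: length 10, value 22
- #2: length 5, value 15
- #1: length 7, value 9
- #4: length 11, value 9
Best: 22 score.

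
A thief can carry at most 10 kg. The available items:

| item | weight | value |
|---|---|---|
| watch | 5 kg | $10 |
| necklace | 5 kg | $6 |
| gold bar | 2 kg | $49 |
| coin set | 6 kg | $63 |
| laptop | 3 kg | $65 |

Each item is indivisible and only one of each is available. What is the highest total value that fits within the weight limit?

Check high-value combinations within 10 kg:
- coin set+laptop: weight 6+3=9, value 63+65=128
- watch+gold bar+laptop: weight 5+2+3=10, value 10+49+65=124
- necklace+gold bar+laptop: weight 5+2+3=10, value 6+49+65=120
- gold bar+laptop: weight 2+3=5, value 49+65=114
Best: $128.

$128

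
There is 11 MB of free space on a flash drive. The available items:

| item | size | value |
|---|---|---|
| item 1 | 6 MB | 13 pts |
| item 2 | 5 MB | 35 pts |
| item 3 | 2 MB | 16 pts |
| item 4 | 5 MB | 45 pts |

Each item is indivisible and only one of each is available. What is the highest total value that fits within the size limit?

Check high-value combinations within 11 MB:
- item 2+item 4: size 5+5=10, value 35+45=80
- item 3+item 4: size 2+5=7, value 16+45=61
- item 1+item 4: size 6+5=11, value 13+45=58
- item 2+item 3: size 5+2=7, value 35+16=51
- item 1+item 2: size 6+5=11, value 13+35=48
Best: 80 pts.

80 pts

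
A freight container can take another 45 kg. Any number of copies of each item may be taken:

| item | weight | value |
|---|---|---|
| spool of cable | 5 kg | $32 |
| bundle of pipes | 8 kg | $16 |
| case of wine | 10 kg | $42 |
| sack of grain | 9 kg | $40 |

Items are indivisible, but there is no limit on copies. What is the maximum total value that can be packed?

$288

Best value-per-unit is spool of cable at 32/5, and filling with it alone uses weight 9×5=45. No mix of the others beats 9×32 = 288.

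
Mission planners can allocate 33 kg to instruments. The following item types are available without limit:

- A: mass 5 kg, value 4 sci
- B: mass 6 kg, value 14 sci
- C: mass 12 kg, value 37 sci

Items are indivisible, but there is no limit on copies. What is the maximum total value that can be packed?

Best value-per-unit is C at 37/12; filling with it alone gives 2×37 = 74.
Optimal mix: 1×B + 2×C → mass 30, value 88.

88 sci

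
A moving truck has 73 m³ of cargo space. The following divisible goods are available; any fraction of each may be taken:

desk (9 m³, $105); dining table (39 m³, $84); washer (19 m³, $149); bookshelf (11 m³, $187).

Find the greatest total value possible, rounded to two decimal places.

Take in order of value per unit:
- bookshelf (187/11 per unit): all 11 → value 187, running total 187.00
- desk (105/9 per unit): all 9 → value 105, running total 292.00
- washer (149/19 per unit): all 19 → value 149, running total 441.00
- dining table (84/39 per unit): 34 of 39 → value 34×84/39 = 73.2308, running total 514.23
Total 514.23.

514.23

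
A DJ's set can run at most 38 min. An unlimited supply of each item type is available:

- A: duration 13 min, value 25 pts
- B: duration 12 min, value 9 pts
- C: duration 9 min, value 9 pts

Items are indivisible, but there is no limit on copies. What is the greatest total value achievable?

59 pts

Best value-per-unit is A at 25/13; filling with it alone gives 2×25 = 50.
Optimal mix: 2×A + 1×B → duration 38, value 59.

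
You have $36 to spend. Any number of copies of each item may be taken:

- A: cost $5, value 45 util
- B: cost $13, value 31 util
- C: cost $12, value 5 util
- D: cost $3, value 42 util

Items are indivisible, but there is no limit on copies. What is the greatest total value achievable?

504 util

Best value-per-unit is D at 42/3, and filling with it alone uses cost 12×3=36. No mix of the others beats 12×42 = 504.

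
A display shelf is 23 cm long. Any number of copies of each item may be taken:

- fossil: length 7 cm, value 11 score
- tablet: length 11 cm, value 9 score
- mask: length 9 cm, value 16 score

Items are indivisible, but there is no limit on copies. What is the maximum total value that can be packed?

38 score

Best value-per-unit is mask at 16/9; filling with it alone gives 2×16 = 32.
Optimal mix: 2×fossil + 1×mask → length 23, value 38.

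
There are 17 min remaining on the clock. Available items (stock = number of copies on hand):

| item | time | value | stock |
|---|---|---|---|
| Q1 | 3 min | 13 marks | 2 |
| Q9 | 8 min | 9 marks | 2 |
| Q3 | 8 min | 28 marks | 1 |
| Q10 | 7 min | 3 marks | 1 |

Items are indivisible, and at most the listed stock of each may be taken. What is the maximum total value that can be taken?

54 marks

Best selections within time 17 and stock limits:
- 2×Q1 + 1×Q3: time 14, value 54
- 1×Q1 + 1×Q3: time 11, value 41
Best: 54 marks.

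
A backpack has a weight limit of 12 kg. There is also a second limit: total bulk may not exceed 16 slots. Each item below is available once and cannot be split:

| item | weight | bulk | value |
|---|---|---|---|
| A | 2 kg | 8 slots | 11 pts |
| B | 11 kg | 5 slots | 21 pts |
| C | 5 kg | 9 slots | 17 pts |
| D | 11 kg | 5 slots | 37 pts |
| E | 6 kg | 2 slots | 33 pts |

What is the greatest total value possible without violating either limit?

50 pts

Feasible sets respecting both limits:
- C+E: weight 11, bulk 11, value 50
- A+E: weight 8, bulk 10, value 44
- D: weight 11, bulk 5, value 37
- E: weight 6, bulk 2, value 33
Best: 50 pts.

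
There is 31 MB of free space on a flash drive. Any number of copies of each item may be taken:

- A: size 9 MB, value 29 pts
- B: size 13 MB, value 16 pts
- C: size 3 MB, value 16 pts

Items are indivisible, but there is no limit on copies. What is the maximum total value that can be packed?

Best value-per-unit is C at 16/3, and filling with it alone uses size 10×3=30. No mix of the others beats 10×16 = 160.

160 pts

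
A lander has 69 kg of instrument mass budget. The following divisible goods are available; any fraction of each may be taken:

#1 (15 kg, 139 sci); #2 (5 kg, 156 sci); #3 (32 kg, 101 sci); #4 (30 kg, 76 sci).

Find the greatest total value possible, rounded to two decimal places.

Take in order of value per unit:
- #2 (156/5 per unit): all 5 → value 156, running total 156.00
- #1 (139/15 per unit): all 15 → value 139, running total 295.00
- #3 (101/32 per unit): all 32 → value 101, running total 396.00
- #4 (76/30 per unit): 17 of 30 → value 17×76/30 = 43.0667, running total 439.07
Total 439.07.

439.07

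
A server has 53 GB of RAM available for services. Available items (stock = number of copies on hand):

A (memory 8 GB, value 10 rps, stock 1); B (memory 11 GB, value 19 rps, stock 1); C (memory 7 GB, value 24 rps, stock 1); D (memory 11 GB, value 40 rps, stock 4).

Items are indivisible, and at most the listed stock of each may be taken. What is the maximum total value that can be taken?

Best selections within memory 53 and stock limits:
- 1×C + 4×D: memory 51, value 184
- 1×A + 4×D: memory 52, value 170
Best: 184 rps.

184 rps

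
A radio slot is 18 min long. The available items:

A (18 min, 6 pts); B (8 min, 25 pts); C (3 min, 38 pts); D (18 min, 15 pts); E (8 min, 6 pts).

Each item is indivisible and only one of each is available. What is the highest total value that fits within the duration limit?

63 pts

Check high-value combinations within 18 min:
- B+C: duration 8+3=11, value 25+38=63
- C+E: duration 3+8=11, value 38+6=44
- C: duration 3, value 38
- B+E: duration 8+8=16, value 25+6=31
- B: duration 8, value 25
Best: 63 pts.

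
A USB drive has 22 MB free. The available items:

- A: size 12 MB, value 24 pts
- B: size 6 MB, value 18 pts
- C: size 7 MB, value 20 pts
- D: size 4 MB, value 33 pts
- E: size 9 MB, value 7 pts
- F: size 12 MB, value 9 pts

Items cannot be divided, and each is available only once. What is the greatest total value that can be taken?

Check high-value combinations within 22 MB:
- A+B+D: size 12+6+4=22, value 24+18+33=75
- B+C+D: size 6+7+4=17, value 18+20+33=71
- C+D+E: size 7+4+9=20, value 20+33+7=60
- B+D+F: size 6+4+12=22, value 18+33+9=60
- B+D+E: size 6+4+9=19, value 18+33+7=58
Best: 75 pts.

75 pts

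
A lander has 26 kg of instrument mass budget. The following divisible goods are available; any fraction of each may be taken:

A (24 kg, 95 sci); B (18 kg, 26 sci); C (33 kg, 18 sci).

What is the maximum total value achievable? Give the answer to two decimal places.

Take in order of value per unit:
- A (95/24 per unit): all 24 → value 95, running total 95.00
- B (26/18 per unit): 2 of 18 → value 2×26/18 = 2.8889, running total 97.89
Total 97.89.

97.89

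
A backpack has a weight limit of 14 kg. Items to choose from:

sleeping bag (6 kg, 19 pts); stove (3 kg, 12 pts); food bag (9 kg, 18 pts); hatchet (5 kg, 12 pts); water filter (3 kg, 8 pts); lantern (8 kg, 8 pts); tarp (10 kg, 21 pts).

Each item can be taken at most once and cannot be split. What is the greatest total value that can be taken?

Check high-value combinations within 14 kg:
- sleeping bag+stove+hatchet: weight 6+3+5=14, value 19+12+12=43
- sleeping bag+stove+water filter: weight 6+3+3=12, value 19+12+8=39
- sleeping bag+hatchet+water filter: weight 6+5+3=14, value 19+12+8=39
- stove+tarp: weight 3+10=13, value 12+21=33
- stove+hatchet+water filter: weight 3+5+3=11, value 12+12+8=32
Best: 43 pts.

43 pts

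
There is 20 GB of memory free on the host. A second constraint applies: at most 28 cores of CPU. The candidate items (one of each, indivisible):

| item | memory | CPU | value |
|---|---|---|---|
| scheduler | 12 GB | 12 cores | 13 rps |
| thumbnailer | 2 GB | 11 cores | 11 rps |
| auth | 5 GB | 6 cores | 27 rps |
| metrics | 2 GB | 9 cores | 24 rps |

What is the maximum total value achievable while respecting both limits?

Feasible sets respecting both limits:
- scheduler+auth+metrics: memory 19, CPU 27, value 64
- thumbnailer+auth+metrics: memory 9, CPU 26, value 62
- auth+metrics: memory 7, CPU 15, value 51
- scheduler+auth: memory 17, CPU 18, value 40
Best: 64 rps.

64 rps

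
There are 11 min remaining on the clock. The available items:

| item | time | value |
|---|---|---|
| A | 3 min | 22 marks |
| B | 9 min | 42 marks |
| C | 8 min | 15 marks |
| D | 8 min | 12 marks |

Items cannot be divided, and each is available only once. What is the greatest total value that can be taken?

Check high-value combinations within 11 min:
- B: time 9, value 42
- A+C: time 3+8=11, value 22+15=37
- A+D: time 3+8=11, value 22+12=34
Best: 42 marks.

42 marks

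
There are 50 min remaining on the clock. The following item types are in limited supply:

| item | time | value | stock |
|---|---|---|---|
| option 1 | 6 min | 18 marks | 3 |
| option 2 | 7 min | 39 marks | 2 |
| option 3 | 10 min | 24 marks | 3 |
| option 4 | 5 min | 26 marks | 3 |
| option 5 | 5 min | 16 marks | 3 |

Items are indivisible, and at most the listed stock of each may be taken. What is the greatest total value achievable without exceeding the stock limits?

222 marks

Best selections within time 50 and stock limits:
- 1×option 1 + 2×option 2 + 3×option 4 + 3×option 5: time 50, value 222
- 1×option 1 + 2×option 2 + 1×option 3 + 3×option 4 + 1×option 5: time 50, value 214
Best: 222 marks.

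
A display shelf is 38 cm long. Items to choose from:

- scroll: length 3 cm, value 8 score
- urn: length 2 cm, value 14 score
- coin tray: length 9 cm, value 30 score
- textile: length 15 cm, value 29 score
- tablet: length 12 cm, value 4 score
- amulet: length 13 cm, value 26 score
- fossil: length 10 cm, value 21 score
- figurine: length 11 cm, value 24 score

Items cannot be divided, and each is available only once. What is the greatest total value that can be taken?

102 score

Check high-value combinations within 38 cm:
- scroll+urn+coin tray+amulet+figurine: length 3+2+9+13+11=38, value 8+14+30+26+24=102
- scroll+urn+coin tray+amulet+fossil: length 3+2+9+13+10=37, value 8+14+30+26+21=99
- scroll+urn+coin tray+fossil+figurine: length 3+2+9+10+11=35, value 8+14+30+21+24=97
- urn+coin tray+textile+figurine: length 2+9+15+11=37, value 14+30+29+24=97
Best: 102 score.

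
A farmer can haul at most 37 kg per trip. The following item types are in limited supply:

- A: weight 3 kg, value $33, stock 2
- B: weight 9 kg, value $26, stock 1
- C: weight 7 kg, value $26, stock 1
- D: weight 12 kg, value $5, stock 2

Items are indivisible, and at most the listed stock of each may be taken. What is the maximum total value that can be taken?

$123

Best selections within weight 37 and stock limits:
- 2×A + 1×B + 1×C + 1×D: weight 34, value 123
- 2×A + 1×B + 1×C: weight 22, value 118
- 2×A + 1×C + 2×D: weight 37, value 102
- 2×A + 1×C + 1×D: weight 25, value 97
Best: $123.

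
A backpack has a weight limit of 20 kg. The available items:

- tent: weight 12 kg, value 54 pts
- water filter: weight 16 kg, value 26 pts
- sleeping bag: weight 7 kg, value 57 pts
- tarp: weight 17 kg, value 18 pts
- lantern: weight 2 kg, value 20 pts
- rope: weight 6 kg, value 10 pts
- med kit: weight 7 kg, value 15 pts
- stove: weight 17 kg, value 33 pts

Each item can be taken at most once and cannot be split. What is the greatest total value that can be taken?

111 pts

This is a 0/1 knapsack; check combinations near the capacity.
- tent+sleeping bag: weight 12+7=19, value 54+57=111
- sleeping bag+lantern+med kit: weight 7+2+7=16, value 57+20+15=92
- sleeping bag+lantern+rope: weight 7+2+6=15, value 57+20+10=87
- tent+lantern+rope: weight 12+2+6=20, value 54+20+10=84
Best: 111 pts.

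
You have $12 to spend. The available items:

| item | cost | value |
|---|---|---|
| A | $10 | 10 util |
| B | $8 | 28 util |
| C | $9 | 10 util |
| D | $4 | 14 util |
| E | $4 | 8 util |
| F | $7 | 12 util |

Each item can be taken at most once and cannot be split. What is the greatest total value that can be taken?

Check high-value combinations within $12:
- B+D: cost 8+4=12, value 28+14=42
- B+E: cost 8+4=12, value 28+8=36
- B: cost 8, value 28
- D+F: cost 4+7=11, value 14+12=26
Best: 42 util.

42 util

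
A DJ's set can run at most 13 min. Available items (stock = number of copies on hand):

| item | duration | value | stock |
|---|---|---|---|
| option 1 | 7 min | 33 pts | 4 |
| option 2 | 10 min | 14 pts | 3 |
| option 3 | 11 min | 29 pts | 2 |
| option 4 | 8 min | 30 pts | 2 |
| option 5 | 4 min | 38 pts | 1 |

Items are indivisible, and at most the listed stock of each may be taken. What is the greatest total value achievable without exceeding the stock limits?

71 pts

Best selections within duration 13 and stock limits:
- 1×option 1 + 1×option 5: duration 11, value 71
- 1×option 4 + 1×option 5: duration 12, value 68
- 1×option 5: duration 4, value 38
Best: 71 pts.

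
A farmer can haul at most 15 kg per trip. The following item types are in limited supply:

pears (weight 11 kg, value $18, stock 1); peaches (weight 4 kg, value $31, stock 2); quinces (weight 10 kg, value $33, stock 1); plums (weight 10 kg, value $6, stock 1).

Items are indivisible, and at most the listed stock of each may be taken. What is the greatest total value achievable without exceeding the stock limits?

$64

Best selections within weight 15 and stock limits:
- 1×peaches + 1×quinces: weight 14, value 64
- 2×peaches: weight 8, value 62
- 1×pears + 1×peaches: weight 15, value 49
- 1×peaches + 1×plums: weight 14, value 37
Best: $64.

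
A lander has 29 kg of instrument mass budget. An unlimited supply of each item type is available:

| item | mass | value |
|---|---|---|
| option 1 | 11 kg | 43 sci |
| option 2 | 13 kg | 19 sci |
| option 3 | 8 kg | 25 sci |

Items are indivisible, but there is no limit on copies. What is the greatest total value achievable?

Best value-per-unit is option 1 at 43/11; filling with it alone gives 2×43 = 86.
Optimal mix: 1×option 1 + 2×option 3 → mass 27, value 93.

93 sci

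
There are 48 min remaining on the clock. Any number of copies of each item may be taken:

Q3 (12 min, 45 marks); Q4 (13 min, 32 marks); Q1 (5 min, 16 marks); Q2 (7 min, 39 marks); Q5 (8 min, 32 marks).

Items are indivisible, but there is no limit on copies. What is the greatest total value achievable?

Best value-per-unit is Q2 at 39/7; filling with it alone gives 6×39 = 234.
Optimal mix: 1×Q1 + 6×Q2 → time 47, value 250.

250 marks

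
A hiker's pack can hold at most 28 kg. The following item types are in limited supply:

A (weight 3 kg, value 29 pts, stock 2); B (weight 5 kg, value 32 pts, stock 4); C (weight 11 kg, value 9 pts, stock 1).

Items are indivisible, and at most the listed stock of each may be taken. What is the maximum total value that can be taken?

Best selections within weight 28 and stock limits:
- 2×A + 4×B: weight 26, value 186
- 1×A + 4×B: weight 23, value 157
- 2×A + 3×B: weight 21, value 154
- 2×A + 2×B + 1×C: weight 27, value 131
Best: 186 pts.

186 pts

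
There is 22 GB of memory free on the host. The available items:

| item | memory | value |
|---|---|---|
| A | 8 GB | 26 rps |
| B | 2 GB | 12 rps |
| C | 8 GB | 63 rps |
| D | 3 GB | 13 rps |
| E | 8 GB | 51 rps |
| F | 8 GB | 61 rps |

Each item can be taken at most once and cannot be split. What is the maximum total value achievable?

149 rps

Check high-value combinations within 22 GB:
- B+C+D+F: memory 2+8+3+8=21, value 12+63+13+61=149
- B+C+D+E: memory 2+8+3+8=21, value 12+63+13+51=139
- C+D+F: memory 8+3+8=19, value 63+13+61=137
Best: 149 rps.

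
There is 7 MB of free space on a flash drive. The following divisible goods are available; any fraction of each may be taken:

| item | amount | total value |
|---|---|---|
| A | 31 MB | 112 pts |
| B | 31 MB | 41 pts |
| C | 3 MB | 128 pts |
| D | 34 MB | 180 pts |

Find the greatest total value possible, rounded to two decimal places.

149.18

Take in order of value per unit:
- C (128/3 per unit): all 3 → value 128, running total 128.00
- D (180/34 per unit): 4 of 34 → value 4×180/34 = 21.1765, running total 149.18
Total 149.18.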